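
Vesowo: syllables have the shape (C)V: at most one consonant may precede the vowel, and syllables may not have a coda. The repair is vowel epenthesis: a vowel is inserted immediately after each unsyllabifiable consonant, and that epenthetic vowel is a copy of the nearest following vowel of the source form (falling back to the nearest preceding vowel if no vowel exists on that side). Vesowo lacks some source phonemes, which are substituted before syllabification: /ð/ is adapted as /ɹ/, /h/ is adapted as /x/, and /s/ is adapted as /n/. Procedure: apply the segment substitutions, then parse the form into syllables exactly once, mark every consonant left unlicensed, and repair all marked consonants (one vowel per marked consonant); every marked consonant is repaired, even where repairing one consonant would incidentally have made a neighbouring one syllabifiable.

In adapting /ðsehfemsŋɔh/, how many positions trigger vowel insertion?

After substitution the input is /ɹnexfemnŋɔx/.
The unsyllabifiable consonants are /ɹ/, /x/, /m/, /n/, /x/; each receives one epenthetic vowel.

5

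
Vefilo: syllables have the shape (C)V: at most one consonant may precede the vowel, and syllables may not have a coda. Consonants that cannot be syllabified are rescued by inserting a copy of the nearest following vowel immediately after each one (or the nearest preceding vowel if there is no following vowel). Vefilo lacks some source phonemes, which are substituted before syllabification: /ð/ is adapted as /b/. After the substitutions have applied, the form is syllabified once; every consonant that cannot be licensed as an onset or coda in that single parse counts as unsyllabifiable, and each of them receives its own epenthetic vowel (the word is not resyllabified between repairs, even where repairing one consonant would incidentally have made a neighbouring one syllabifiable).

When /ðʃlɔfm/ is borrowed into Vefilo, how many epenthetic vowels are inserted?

4

After substitution the input is /bʃlɔfm/.
The unsyllabifiable consonants are /b/, /ʃ/, /f/, /m/; each receives one epenthetic vowel.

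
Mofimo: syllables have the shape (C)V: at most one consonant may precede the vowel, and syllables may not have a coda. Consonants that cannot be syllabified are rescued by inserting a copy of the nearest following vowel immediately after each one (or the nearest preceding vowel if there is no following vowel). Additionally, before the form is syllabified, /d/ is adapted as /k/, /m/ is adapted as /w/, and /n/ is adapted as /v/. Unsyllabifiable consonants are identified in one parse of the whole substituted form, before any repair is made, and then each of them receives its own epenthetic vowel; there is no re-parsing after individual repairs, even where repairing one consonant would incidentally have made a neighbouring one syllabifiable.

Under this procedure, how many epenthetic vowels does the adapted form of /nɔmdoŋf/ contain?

3

After substitution the input is /vɔwkoŋf/.
The unsyllabifiable consonants are /w/, /ŋ/, /f/; each receives one epenthetic vowel.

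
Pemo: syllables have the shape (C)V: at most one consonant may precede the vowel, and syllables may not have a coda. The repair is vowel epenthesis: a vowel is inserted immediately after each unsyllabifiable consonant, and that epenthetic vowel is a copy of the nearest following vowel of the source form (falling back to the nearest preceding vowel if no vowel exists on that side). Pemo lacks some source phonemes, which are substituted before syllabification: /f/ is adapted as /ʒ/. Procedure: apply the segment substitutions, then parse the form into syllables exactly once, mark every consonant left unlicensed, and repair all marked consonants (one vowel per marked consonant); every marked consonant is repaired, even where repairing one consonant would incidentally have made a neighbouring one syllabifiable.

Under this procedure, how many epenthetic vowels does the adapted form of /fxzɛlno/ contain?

3

After substitution the input is /ʒxzɛlno/.
The unsyllabifiable consonants are /ʒ/, /x/, /l/; each receives one epenthetic vowel.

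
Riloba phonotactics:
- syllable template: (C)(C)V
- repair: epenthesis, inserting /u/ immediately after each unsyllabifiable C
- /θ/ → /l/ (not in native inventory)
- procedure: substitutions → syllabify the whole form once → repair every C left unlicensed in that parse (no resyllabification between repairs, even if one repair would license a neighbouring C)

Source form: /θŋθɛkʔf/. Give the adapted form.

Substitution: /θ/ → /l/, giving /lŋlɛkʔf/.
Syllabifying with onset maximization leaves /l/, /k/, /ʔ/, /f/ stranded (no codas are permitted; onsets may contain at most 2 consonants).
Each unlicensed consonant becomes the onset of a new syllable: /l/ → /lu/, /k/ → /ku/, /ʔ/ → /ʔu/, /f/ → /fu/.

luŋlɛkuʔufu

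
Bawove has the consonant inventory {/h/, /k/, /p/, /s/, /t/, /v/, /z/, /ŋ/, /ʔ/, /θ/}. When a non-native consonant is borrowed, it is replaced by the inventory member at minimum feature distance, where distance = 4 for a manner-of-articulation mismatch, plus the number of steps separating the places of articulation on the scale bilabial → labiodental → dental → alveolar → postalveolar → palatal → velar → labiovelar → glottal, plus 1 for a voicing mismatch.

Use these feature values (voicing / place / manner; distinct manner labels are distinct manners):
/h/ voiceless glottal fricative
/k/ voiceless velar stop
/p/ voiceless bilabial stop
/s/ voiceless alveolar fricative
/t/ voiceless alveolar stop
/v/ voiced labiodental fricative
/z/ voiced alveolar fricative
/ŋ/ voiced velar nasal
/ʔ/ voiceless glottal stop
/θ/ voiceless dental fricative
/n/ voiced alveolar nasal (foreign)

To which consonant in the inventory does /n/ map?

/ŋ/ is closest: same manner (nasal), place distance 3 (alveolar→velar), same voicing; total 3. Next closest is /z/ at distance 4.

ŋ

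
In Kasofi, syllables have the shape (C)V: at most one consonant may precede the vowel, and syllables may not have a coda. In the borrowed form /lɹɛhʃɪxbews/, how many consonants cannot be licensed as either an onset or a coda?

Syllabifying with onset maximization leaves /l/, /h/, /x/, /w/, /s/ stranded (no codas are permitted; onsets are limited to one consonant).

5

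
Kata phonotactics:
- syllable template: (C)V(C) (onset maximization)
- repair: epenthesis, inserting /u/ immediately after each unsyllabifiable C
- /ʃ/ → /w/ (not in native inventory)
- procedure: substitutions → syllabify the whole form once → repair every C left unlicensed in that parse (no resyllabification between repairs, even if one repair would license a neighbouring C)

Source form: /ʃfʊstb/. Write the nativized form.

Substitution: /ʃ/ → /w/, giving /wfʊstb/.
The consonants /w/, /t/, /b/ cannot be parsed into a legal (C)V(C) syllable (at most one coda consonant is licensed; onsets are limited to one consonant).
Epenthesis after each stranded consonant: /w/ → /wu/, /t/ → /tu/, /b/ → /bu/.

wufʊstubu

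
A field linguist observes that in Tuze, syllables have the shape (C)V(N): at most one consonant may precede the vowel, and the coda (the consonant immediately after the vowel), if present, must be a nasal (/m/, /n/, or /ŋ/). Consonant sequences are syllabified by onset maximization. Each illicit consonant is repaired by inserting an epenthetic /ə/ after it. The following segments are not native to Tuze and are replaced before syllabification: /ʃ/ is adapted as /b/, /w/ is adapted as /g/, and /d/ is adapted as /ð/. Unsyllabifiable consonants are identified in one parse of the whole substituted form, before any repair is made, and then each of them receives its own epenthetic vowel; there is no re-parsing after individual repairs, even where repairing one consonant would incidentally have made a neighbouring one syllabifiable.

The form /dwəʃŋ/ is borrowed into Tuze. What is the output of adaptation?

ðəgəbəŋə

Substitution: /d/ → /ð/, /w/ → /g/, /ʃ/ → /b/, giving /ðgəbŋ/.
Under (C)V(N), the unsyllabifiable consonants are /ð/, /b/, /ŋ/ (only a nasal (/m/, /n/, or /ŋ/) is licensed in coda position; onsets are limited to one consonant).
Inserting the epenthetic vowel yields /ð/ → /ðə/, /b/ → /bə/, /ŋ/ → /ŋə/.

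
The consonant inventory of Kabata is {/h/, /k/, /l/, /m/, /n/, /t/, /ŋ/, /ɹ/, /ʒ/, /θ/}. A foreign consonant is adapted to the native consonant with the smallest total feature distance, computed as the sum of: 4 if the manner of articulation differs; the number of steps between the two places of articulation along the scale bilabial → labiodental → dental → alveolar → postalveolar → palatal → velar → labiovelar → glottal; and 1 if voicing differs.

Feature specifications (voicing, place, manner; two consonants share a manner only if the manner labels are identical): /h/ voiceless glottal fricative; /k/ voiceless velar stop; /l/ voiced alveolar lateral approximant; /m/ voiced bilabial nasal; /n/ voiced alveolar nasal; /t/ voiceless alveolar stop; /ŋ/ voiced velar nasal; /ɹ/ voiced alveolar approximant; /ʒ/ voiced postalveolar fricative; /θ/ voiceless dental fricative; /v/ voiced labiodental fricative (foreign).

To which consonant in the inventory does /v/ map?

θ

/θ/ is closest: same manner (fricative), place distance 1 (labiodental→dental), voicing differs (+1); total 2. Next closest is /ʒ/ at distance 3.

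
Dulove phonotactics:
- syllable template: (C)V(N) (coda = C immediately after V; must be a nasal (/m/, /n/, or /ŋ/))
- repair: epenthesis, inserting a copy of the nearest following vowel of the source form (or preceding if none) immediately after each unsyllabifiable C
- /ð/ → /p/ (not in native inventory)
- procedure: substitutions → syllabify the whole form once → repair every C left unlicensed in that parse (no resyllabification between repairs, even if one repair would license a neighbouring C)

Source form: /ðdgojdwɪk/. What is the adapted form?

Substitution: /ð/ → /p/, giving /pdgojdwɪk/.
Under (C)V(N), the unsyllabifiable consonants are /p/, /d/, /j/, /d/, /k/ (only a nasal (/m/, /n/, or /ŋ/) is licensed in coda position; onsets are limited to one consonant).
Epenthesis after each stranded consonant: /p/ → /po/, /d/ → /do/, /j/ → /jɪ/, /d/ → /dɪ/, /k/ → /kɪ/.

podogojɪdɪwɪkɪ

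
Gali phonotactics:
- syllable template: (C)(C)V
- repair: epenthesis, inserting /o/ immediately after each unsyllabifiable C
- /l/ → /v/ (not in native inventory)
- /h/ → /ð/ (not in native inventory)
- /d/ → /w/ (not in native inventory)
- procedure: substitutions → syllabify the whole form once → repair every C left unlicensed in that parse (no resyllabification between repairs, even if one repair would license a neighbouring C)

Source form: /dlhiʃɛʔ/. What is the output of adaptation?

Substitution: /d/ → /w/, /l/ → /v/, /h/ → /ð/, giving /wvðiʃɛʔ/.
The consonants /w/, /ʔ/ cannot be parsed into a legal (C)(C)V syllable (no codas are permitted; onsets may contain at most 2 consonants).
Inserting the epenthetic vowel yields /w/ → /wo/, /ʔ/ → /ʔo/.

wovðiʃɛʔo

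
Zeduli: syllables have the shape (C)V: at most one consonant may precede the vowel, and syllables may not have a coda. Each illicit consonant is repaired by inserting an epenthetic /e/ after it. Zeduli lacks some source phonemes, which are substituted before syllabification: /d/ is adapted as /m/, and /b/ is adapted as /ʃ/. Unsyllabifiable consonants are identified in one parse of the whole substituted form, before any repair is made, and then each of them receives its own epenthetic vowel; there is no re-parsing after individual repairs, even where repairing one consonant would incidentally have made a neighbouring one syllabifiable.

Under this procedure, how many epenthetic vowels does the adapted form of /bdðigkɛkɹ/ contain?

5

After substitution the input is /ʃmðigkɛkɹ/.
The unsyllabifiable consonants are /ʃ/, /m/, /g/, /k/, /ɹ/; each receives one epenthetic vowel.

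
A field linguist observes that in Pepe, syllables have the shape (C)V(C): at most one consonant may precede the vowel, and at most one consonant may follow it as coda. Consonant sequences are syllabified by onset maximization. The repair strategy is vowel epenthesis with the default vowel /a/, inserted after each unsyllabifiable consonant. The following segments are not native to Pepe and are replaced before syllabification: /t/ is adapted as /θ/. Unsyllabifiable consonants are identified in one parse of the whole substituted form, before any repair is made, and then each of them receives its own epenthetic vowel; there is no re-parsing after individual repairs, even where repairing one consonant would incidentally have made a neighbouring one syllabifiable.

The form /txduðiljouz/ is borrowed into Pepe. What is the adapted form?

Substitution: /t/ → /θ/, giving /θxduðiljouz/.
The consonants /θ/, /x/ cannot be parsed into a legal (C)V(C) syllable (at most one coda consonant is licensed; onsets are limited to one consonant).
Each unlicensed consonant becomes the onset of a new syllable: /θ/ → /θa/, /x/ → /xa/.

θaxaduðiljouz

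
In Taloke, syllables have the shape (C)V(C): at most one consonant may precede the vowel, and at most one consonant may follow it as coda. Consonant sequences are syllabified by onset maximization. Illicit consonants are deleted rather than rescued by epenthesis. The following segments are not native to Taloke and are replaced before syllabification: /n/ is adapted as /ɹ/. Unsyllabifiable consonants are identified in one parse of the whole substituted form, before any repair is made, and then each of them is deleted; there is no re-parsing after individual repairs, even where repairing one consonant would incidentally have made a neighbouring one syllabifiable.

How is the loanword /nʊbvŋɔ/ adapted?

Substitution: /n/ → /ɹ/, giving /ɹʊbvŋɔ/.
Syllabifying with onset maximization leaves /v/ stranded (at most one coda consonant is licensed; onsets are limited to one consonant).
Deleting the stranded consonants removes /v/.

ɹʊbŋɔ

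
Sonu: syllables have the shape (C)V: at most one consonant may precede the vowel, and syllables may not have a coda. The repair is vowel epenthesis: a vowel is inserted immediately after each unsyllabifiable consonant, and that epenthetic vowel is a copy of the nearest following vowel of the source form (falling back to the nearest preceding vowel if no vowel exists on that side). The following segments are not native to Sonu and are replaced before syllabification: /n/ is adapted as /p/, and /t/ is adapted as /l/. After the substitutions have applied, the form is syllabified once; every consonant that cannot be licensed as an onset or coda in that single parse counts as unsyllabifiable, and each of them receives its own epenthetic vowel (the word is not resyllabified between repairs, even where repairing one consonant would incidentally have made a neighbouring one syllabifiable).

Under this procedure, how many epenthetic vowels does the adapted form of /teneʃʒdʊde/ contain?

2

After substitution the input is /lepeʃʒdʊde/.
The unsyllabifiable consonants are /ʃ/, /ʒ/; each receives one epenthetic vowel.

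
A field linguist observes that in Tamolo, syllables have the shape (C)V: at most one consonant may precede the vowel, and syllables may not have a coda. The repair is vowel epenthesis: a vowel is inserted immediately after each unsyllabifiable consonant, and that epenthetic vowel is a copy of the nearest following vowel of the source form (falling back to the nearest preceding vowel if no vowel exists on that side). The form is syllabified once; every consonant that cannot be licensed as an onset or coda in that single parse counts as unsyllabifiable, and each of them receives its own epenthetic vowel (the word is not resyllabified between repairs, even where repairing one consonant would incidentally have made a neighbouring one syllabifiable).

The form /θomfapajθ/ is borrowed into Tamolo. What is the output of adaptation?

The consonants /m/, /j/, /θ/ cannot be parsed into a legal (C)V syllable (no codas are permitted; onsets are limited to one consonant).
Epenthesis after each stranded consonant: /m/ → /ma/, /j/ → /ja/, /θ/ → /θa/.

θomafapajaθa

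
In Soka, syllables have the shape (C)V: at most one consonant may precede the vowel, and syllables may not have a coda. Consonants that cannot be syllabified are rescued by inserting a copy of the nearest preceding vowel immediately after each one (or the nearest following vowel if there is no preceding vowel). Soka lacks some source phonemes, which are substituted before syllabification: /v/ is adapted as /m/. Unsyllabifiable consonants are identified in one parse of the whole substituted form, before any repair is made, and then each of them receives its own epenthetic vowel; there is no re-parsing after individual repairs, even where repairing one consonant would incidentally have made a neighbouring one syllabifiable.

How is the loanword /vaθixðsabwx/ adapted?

Substitution: /v/ → /m/, giving /maθixðsabwx/.
Under (C)V, the unsyllabifiable consonants are /x/, /ð/, /b/, /w/, /x/ (no codas are permitted; onsets are limited to one consonant).
Each unlicensed consonant becomes the onset of a new syllable: /x/ → /xi/, /ð/ → /ði/, /b/ → /ba/, /w/ → /wa/, /x/ → /xa/.

maθixiðisabawaxa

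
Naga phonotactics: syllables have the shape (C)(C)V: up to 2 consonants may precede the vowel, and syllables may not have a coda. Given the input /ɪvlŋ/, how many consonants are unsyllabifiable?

The consonants /v/, /l/, /ŋ/ cannot be parsed into a legal (C)(C)V syllable (no codas are permitted; onsets may contain at most 2 consonants).

3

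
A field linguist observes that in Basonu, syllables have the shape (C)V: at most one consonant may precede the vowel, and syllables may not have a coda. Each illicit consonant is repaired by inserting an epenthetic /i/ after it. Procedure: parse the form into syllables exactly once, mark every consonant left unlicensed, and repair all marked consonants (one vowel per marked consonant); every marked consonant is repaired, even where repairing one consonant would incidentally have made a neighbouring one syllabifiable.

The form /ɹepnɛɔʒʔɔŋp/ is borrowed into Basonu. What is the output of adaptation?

The consonants /p/, /ʒ/, /ŋ/, /p/ cannot be parsed into a legal (C)V syllable (no codas are permitted; onsets are limited to one consonant).
Epenthesis after each stranded consonant: /p/ → /pi/, /ʒ/ → /ʒi/, /ŋ/ → /ŋi/, /p/ → /pi/.

ɹepinɛɔʒiʔɔŋipi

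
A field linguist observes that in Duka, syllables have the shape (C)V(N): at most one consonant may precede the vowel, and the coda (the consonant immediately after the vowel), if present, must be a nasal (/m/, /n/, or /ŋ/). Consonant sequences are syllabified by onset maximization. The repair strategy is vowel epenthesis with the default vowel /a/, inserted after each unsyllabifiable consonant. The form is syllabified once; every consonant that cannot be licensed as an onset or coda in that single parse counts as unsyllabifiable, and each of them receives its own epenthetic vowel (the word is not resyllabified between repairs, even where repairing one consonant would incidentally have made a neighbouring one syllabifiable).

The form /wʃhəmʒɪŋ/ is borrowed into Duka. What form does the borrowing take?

Under (C)V(N), the unsyllabifiable consonants are /w/, /ʃ/ (only a nasal (/m/, /n/, or /ŋ/) is licensed in coda position; onsets are limited to one consonant).
Inserting the epenthetic vowel yields /w/ → /wa/, /ʃ/ → /ʃa/.

waʃahəmʒɪŋ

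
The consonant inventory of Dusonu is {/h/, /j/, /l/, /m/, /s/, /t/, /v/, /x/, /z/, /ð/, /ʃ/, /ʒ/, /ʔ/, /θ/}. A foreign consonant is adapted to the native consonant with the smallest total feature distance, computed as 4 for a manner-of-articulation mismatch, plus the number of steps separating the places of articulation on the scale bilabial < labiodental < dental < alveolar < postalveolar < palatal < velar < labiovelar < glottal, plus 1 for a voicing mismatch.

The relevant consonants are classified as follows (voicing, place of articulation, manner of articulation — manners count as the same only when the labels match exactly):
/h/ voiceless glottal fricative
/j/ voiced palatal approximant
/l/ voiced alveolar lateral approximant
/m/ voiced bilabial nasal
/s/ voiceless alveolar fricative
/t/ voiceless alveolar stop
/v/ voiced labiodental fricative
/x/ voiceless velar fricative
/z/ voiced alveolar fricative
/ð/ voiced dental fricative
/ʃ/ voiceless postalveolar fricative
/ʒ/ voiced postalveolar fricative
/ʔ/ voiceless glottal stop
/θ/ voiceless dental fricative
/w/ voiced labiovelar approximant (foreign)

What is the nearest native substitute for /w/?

j

/j/ is closest: same manner (approximant), place distance 2 (labiovelar→palatal), same voicing; total 2. Next closest is /h/ at distance 6.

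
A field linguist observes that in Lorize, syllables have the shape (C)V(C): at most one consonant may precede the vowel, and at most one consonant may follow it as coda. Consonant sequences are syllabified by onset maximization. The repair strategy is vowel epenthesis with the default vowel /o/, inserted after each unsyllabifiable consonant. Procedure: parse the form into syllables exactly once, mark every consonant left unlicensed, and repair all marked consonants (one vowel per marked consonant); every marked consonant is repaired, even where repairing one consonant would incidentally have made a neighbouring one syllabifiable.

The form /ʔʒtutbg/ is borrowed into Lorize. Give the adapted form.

ʔoʒotutbogo

The consonants /ʔ/, /ʒ/, /b/, /g/ cannot be parsed into a legal (C)V(C) syllable (at most one coda consonant is licensed; onsets are limited to one consonant).
Inserting the epenthetic vowel yields /ʔ/ → /ʔo/, /ʒ/ → /ʒo/, /b/ → /bo/, /g/ → /go/.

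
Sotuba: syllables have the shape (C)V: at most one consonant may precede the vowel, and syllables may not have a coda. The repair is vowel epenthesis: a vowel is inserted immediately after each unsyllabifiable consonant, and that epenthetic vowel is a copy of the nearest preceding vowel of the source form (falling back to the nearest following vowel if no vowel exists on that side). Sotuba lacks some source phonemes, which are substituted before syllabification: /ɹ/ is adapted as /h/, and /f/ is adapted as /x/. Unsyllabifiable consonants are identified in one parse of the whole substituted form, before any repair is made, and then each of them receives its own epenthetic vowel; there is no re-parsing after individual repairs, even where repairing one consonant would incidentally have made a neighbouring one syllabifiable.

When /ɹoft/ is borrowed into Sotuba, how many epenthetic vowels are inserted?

2

After substitution the input is /hoxt/.
The unsyllabifiable consonants are /x/, /t/; each receives one epenthetic vowel.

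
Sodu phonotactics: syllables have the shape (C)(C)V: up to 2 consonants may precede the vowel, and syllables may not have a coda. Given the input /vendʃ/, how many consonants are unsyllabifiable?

Syllabifying with onset maximization leaves /n/, /d/, /ʃ/ stranded (no codas are permitted; onsets may contain at most 2 consonants).

3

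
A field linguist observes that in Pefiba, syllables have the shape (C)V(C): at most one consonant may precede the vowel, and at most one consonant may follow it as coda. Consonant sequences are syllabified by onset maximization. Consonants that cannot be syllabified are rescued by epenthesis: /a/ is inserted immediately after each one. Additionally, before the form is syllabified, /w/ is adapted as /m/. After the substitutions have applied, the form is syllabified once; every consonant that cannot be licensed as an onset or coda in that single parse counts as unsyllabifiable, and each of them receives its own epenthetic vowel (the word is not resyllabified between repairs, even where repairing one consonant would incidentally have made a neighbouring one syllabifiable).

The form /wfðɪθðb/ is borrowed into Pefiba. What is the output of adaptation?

mafaðɪθðaba

Substitution: /w/ → /m/, giving /mfðɪθðb/.
Syllabifying with onset maximization leaves /m/, /f/, /ð/, /b/ stranded (at most one coda consonant is licensed; onsets are limited to one consonant).
Epenthesis after each stranded consonant: /m/ → /ma/, /f/ → /fa/, /ð/ → /ða/, /b/ → /ba/.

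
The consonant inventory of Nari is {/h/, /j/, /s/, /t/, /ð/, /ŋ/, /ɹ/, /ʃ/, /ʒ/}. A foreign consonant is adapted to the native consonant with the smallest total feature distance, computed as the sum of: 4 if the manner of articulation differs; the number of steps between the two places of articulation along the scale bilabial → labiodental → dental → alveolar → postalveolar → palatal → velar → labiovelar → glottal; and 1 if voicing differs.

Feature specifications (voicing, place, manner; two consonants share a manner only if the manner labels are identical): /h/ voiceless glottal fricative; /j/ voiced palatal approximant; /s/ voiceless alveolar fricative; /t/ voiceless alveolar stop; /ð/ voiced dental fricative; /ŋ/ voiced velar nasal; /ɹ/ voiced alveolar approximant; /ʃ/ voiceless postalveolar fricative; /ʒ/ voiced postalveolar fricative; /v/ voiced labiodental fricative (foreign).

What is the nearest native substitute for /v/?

/ð/ is closest: same manner (fricative), place distance 1 (labiodental→dental), same voicing; total 1. Next closest is /s/ at distance 3.

ð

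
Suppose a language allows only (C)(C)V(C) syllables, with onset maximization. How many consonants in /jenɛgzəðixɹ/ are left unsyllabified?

1

The consonants /ɹ/ cannot be parsed into a legal (C)(C)V(C) syllable (at most one coda consonant is licensed; onsets may contain at most 2 consonants).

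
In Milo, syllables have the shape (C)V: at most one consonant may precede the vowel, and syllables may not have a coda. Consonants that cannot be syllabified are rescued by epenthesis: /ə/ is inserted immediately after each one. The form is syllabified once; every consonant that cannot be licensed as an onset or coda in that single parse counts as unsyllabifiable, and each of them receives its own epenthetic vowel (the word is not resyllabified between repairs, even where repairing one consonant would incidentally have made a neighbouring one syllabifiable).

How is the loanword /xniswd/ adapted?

xənisəwədə

Syllabifying with onset maximization leaves /x/, /s/, /w/, /d/ stranded (no codas are permitted; onsets are limited to one consonant).
Each unlicensed consonant becomes the onset of a new syllable: /x/ → /xə/, /s/ → /sə/, /w/ → /wə/, /d/ → /də/.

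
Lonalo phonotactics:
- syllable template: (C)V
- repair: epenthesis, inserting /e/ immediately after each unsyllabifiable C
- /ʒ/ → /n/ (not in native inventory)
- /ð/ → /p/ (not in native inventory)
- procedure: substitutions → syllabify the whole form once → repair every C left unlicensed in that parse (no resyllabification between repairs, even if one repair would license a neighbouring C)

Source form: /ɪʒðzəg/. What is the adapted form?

Substitution: /ʒ/ → /n/, /ð/ → /p/, giving /ɪnpzəg/.
Under (C)V, the unsyllabifiable consonants are /n/, /p/, /g/ (no codas are permitted; onsets are limited to one consonant).
Epenthesis after each stranded consonant: /n/ → /ne/, /p/ → /pe/, /g/ → /ge/.

ɪnepezəge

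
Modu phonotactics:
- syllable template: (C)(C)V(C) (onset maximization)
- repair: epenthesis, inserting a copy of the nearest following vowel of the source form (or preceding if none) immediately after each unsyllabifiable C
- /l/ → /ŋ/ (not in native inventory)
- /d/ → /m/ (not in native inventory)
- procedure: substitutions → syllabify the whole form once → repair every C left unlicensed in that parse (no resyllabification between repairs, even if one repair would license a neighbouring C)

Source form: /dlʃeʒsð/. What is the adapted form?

Substitution: /d/ → /m/, /l/ → /ŋ/, giving /mŋʃeʒsð/.
Syllabifying with onset maximization leaves /m/, /s/, /ð/ stranded (at most one coda consonant is licensed; onsets may contain at most 2 consonants).
Epenthesis after each stranded consonant: /m/ → /me/, /s/ → /se/, /ð/ → /ðe/.

meŋʃeʒseðe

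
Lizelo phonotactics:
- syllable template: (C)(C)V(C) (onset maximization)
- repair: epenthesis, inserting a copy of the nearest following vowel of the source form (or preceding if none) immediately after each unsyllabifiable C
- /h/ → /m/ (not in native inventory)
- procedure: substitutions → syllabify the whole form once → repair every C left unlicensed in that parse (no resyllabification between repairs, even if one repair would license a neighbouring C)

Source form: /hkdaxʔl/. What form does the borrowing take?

makdaxʔala

Substitution: /h/ → /m/, giving /mkdaxʔl/.
Syllabifying with onset maximization leaves /m/, /ʔ/, /l/ stranded (at most one coda consonant is licensed; onsets may contain at most 2 consonants).
Inserting the epenthetic vowel yields /m/ → /ma/, /ʔ/ → /ʔa/, /l/ → /la/.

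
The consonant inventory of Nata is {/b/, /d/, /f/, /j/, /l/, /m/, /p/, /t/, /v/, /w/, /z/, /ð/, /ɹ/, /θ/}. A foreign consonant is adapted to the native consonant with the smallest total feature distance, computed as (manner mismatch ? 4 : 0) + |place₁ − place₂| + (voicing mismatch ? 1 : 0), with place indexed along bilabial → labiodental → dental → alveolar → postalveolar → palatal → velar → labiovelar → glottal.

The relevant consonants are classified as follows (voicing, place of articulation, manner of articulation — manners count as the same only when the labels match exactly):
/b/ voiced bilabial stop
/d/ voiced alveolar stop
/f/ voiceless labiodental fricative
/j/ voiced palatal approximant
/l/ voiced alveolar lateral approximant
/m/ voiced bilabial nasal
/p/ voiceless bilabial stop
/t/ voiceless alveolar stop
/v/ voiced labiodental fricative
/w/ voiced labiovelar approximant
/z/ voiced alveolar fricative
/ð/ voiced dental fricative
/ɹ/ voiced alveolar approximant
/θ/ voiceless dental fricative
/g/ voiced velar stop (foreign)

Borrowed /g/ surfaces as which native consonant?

/d/ is closest: same manner (stop), place distance 3 (velar→alveolar), same voicing; total 3. Next closest is /t/ at distance 4.

d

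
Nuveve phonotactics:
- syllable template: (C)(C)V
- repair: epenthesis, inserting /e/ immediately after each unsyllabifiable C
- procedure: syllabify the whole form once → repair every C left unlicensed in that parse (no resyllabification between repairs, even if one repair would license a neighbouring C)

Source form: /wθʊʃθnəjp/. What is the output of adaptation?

wθʊʃeθnəjepe

Syllabifying with onset maximization leaves /ʃ/, /j/, /p/ stranded (no codas are permitted; onsets may contain at most 2 consonants).
Each unlicensed consonant becomes the onset of a new syllable: /ʃ/ → /ʃe/, /j/ → /je/, /p/ → /pe/.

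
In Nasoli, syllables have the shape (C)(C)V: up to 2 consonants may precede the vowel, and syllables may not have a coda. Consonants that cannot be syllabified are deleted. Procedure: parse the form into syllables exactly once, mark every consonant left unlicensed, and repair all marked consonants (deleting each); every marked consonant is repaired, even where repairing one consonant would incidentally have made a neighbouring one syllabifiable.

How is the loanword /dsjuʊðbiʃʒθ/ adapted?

The consonants /d/, /ʃ/, /ʒ/, /θ/ cannot be parsed into a legal (C)(C)V syllable (no codas are permitted; onsets may contain at most 2 consonants).
Deletion applies to /d/, /ʃ/, /ʒ/, /θ/.

sjuʊðbi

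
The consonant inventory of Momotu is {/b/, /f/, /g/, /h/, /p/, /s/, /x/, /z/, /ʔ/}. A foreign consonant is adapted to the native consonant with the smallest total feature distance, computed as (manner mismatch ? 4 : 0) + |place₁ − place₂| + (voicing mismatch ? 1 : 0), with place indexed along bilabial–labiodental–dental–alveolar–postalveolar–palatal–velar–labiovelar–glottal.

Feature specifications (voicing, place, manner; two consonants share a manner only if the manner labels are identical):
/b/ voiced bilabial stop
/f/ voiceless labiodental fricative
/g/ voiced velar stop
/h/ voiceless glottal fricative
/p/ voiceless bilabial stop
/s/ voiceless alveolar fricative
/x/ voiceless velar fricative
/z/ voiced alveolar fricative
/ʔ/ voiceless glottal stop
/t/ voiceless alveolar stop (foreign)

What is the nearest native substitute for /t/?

p

/p/ is closest: same manner (stop), place distance 3 (alveolar→bilabial), same voicing; total 3. Next closest is /b/ at distance 4.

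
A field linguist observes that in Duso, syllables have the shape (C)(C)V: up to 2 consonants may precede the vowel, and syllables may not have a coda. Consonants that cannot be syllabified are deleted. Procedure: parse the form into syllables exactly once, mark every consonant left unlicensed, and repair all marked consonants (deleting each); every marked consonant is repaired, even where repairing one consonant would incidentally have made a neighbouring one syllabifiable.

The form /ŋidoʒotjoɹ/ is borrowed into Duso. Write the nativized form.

ŋidoʒotjo

Syllabifying with onset maximization leaves /ɹ/ stranded (no codas are permitted; onsets may contain at most 2 consonants).
Deleting the stranded consonants removes /ɹ/.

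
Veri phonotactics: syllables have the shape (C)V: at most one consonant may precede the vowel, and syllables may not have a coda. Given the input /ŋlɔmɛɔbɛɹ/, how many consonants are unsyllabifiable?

The consonants /ŋ/, /ɹ/ cannot be parsed into a legal (C)V syllable (no codas are permitted; onsets are limited to one consonant).

2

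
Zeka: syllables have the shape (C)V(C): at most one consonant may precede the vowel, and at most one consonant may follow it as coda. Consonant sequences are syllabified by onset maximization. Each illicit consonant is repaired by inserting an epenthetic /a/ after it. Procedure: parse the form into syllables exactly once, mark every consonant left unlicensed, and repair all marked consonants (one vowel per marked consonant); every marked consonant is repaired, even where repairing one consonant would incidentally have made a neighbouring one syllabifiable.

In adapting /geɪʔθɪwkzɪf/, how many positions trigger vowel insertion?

1

The unsyllabifiable consonants are /k/; each receives one epenthetic vowel.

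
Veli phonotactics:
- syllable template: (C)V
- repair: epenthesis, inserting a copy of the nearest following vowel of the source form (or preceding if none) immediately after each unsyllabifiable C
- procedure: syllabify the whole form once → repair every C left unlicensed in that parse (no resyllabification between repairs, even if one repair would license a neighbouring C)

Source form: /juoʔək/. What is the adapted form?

juoʔəkə

Syllabifying with onset maximization leaves /k/ stranded (no codas are permitted; onsets are limited to one consonant).
Each unlicensed consonant becomes the onset of a new syllable: /k/ → /kə/.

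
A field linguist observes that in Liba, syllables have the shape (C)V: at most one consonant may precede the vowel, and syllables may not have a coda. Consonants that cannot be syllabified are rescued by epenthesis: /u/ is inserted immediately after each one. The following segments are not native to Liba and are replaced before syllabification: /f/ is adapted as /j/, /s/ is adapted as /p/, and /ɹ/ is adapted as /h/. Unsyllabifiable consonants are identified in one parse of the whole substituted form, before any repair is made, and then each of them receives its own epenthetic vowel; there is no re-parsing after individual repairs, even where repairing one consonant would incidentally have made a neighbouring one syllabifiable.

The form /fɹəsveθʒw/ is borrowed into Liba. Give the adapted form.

juhəpuveθuʒuwu

Substitution: /f/ → /j/, /ɹ/ → /h/, /s/ → /p/, giving /jhəpveθʒw/.
Under (C)V, the unsyllabifiable consonants are /j/, /p/, /θ/, /ʒ/, /w/ (no codas are permitted; onsets are limited to one consonant).
Epenthesis after each stranded consonant: /j/ → /ju/, /p/ → /pu/, /θ/ → /θu/, /ʒ/ → /ʒu/, /w/ → /wu/.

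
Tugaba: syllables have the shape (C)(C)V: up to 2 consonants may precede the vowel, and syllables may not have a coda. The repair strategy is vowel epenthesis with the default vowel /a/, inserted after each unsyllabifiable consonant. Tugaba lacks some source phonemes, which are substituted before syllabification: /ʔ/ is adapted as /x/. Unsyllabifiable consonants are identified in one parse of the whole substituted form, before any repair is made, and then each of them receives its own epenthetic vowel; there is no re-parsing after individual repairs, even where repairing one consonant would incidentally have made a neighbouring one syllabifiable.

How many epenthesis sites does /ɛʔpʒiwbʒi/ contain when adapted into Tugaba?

After substitution the input is /ɛxpʒiwbʒi/.
The unsyllabifiable consonants are /x/, /w/; each receives one epenthetic vowel.

2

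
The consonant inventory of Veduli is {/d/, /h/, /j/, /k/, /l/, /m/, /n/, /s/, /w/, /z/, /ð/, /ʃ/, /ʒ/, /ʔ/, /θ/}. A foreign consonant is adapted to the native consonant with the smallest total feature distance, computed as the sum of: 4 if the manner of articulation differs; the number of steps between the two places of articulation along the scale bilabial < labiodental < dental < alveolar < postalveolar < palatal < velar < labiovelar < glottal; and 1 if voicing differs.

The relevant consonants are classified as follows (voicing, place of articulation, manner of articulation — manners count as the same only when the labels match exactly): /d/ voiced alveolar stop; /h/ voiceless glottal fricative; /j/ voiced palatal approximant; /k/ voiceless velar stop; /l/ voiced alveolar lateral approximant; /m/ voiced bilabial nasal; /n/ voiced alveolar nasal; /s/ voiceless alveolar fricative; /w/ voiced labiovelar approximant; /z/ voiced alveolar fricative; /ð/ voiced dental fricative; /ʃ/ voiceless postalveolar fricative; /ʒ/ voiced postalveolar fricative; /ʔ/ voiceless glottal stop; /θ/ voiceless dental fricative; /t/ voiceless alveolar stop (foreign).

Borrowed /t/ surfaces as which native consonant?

d

/d/ is closest: same manner (stop), place distance 0 (alveolar→alveolar), voicing differs (+1); total 1. Next closest is /k/ at distance 3.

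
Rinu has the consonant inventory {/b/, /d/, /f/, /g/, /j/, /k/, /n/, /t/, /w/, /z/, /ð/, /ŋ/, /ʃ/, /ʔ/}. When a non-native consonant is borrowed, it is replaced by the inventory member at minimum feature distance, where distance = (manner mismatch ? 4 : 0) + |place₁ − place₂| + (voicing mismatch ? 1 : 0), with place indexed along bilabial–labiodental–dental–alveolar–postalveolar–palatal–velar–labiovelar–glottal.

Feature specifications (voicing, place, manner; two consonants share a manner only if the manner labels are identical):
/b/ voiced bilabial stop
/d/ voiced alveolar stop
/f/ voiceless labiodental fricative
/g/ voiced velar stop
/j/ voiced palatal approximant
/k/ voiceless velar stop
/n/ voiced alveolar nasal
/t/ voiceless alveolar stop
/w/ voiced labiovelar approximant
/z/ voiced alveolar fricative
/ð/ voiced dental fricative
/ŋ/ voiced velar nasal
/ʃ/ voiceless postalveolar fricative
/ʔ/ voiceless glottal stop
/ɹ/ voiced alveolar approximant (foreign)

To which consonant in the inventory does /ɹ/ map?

j

/j/ is closest: same manner (approximant), place distance 2 (alveolar→palatal), same voicing; total 2. Next closest is /d/ at distance 4.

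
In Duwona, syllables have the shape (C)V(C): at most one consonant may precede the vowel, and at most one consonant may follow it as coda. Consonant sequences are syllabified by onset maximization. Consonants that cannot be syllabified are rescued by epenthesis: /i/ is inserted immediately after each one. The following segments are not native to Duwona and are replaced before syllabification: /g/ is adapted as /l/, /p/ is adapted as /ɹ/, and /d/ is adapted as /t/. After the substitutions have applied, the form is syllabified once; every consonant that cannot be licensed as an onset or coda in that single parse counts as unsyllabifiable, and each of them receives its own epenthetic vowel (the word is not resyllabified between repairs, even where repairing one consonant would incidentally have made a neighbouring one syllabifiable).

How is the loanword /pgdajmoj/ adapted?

Substitution: /p/ → /ɹ/, /g/ → /l/, /d/ → /t/, giving /ɹltajmoj/.
Under (C)V(C), the unsyllabifiable consonants are /ɹ/, /l/ (at most one coda consonant is licensed; onsets are limited to one consonant).
Epenthesis after each stranded consonant: /ɹ/ → /ɹi/, /l/ → /li/.

ɹilitajmoj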